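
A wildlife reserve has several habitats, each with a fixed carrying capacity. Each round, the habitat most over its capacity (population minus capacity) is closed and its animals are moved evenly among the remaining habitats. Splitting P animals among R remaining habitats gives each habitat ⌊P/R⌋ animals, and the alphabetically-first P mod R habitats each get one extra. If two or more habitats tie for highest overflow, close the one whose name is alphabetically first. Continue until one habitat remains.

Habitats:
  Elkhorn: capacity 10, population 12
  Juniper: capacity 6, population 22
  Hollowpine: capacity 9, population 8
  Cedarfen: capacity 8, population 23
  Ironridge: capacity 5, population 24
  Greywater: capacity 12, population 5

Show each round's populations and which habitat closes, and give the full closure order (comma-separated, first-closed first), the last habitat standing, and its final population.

Closure order: Ironridge, Cedarfen, Juniper, Elkhorn, Hollowpine
Last habitat: Greywater with 94 animals

Round 1: Cedarfen=23 Elkhorn=12 Greywater=5 Hollowpine=8 Ironridge=24 Juniper=22 → close Ironridge (overflow 19)
  24÷5 = 4 each, +1 to first 4
Round 2: Cedarfen=28 Elkhorn=17 Greywater=10 Hollowpine=13 Juniper=26 → close Cedarfen (overflow 20)
  28÷4 = 7 each, +1 to first 0
Round 3: Elkhorn=24 Greywater=17 Hollowpine=20 Juniper=33 → close Juniper (overflow 27)
  33÷3 = 11 each, +1 to first 0
Round 4: Elkhorn=35 Greywater=28 Hollowpine=31 → close Elkhorn (overflow 25)
  35÷2 = 17 each, +1 to first 1
Round 5: Greywater=46 Hollowpine=48 → close Hollowpine (overflow 39)
  48÷1 = 48 each, +1 to first 0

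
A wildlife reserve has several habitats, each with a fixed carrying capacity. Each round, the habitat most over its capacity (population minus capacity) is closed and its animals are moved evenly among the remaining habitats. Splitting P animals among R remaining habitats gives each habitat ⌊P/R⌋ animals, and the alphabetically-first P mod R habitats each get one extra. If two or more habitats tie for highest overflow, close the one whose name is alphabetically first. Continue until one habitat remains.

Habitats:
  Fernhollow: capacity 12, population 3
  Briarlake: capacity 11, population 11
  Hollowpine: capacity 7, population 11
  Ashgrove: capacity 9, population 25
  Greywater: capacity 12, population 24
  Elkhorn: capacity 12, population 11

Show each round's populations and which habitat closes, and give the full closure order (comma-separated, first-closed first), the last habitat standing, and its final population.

Closure order: Ashgrove, Greywater, Hollowpine, Briarlake, Elkhorn
Last habitat: Fernhollow with 85 animals

Round 1: Ashgrove=25 Briarlake=11 Elkhorn=11 Fernhollow=3 Greywater=24 Hollowpine=11 → close Ashgrove (overflow 16)
  25÷5 = 5 each, +1 to first 0
Round 2: Briarlake=16 Elkhorn=16 Fernhollow=8 Greywater=29 Hollowpine=16 → close Greywater (overflow 17)
  29÷4 = 7 each, +1 to first 1
Round 3: Briarlake=24 Elkhorn=23 Fernhollow=15 Hollowpine=23 → close Hollowpine (overflow 16)
  23÷3 = 7 each, +1 to first 2
Round 4: Briarlake=32 Elkhorn=31 Fernhollow=22 → close Briarlake (overflow 21)
  32÷2 = 16 each, +1 to first 0
Round 5: Elkhorn=47 Fernhollow=38 → close Elkhorn (overflow 35)
  47÷1 = 47 each, +1 to first 0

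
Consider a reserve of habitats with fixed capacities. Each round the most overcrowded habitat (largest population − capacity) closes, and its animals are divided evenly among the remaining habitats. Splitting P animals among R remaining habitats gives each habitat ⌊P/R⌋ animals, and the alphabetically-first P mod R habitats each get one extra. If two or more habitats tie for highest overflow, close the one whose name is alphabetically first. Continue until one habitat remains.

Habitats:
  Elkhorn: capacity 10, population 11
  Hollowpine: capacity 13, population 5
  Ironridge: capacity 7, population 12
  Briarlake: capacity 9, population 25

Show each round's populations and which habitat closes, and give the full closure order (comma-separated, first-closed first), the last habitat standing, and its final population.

Round 1: Briarlake=25 Elkhorn=11 Hollowpine=5 Ironridge=12 → close Briarlake (overflow 16)
  25÷3 = 8 each, +1 to first 1
Round 2: Elkhorn=20 Hollowpine=13 Ironridge=20 → close Ironridge (overflow 13)
  20÷2 = 10 each, +1 to first 0
Round 3: Elkhorn=30 Hollowpine=23 → close Elkhorn (overflow 20)
  30÷1 = 30 each, +1 to first 0

Closure order: Briarlake, Ironridge, Elkhorn
Last habitat: Hollowpine with 53 animals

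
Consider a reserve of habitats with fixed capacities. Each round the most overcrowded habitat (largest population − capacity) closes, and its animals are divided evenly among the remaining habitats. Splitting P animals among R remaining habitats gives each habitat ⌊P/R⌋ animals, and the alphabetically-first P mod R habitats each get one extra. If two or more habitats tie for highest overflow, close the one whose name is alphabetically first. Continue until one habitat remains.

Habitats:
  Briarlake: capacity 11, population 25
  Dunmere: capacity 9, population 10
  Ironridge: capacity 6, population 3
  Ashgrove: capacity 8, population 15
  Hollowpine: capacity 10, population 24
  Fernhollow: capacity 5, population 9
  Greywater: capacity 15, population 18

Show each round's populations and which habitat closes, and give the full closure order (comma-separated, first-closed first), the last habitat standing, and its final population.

Closure order: Briarlake, Hollowpine, Ashgrove, Fernhollow, Dunmere, Greywater
Last habitat: Ironridge with 104 animals

Round 1: Ashgrove=15 Briarlake=25 Dunmere=10 Fernhollow=9 Greywater=18 Hollowpine=24 Ironridge=3 → close Briarlake (overflow 14)
  25÷6 = 4 each, +1 to first 1
Round 2: Ashgrove=20 Dunmere=14 Fernhollow=13 Greywater=22 Hollowpine=28 Ironridge=7 → close Hollowpine (overflow 18)
  28÷5 = 5 each, +1 to first 3
Round 3: Ashgrove=26 Dunmere=20 Fernhollow=19 Greywater=27 Ironridge=12 → close Ashgrove (overflow 18)
  26÷4 = 6 each, +1 to first 2
Round 4: Dunmere=27 Fernhollow=26 Greywater=33 Ironridge=18 → close Fernhollow (overflow 21)
  26÷3 = 8 each, +1 to first 2
Round 5: Dunmere=36 Greywater=42 Ironridge=26 → close Dunmere (overflow 27)
  36÷2 = 18 each, +1 to first 0
Round 6: Greywater=60 Ironridge=44 → close Greywater (overflow 45)
  60÷1 = 60 each, +1 to first 0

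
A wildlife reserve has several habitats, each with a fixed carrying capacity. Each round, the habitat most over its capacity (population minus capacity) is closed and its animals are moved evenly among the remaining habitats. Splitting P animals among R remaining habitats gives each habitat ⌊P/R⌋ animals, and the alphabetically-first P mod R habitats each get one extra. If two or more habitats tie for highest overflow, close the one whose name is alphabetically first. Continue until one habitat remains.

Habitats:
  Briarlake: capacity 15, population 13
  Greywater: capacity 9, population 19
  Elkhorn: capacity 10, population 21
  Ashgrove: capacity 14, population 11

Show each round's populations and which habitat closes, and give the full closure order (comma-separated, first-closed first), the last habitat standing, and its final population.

Round 1: Ashgrove=11 Briarlake=13 Elkhorn=21 Greywater=19 → close Elkhorn (overflow 11)
  21÷3 = 7 each, +1 to first 0
Round 2: Ashgrove=18 Briarlake=20 Greywater=26 → close Greywater (overflow 17)
  26÷2 = 13 each, +1 to first 0
Round 3: Ashgrove=31 Briarlake=33 → close Briarlake (overflow 18)
  33÷1 = 33 each, +1 to first 0

Closure order: Elkhorn, Greywater, Briarlake
Last habitat: Ashgrove with 64 animals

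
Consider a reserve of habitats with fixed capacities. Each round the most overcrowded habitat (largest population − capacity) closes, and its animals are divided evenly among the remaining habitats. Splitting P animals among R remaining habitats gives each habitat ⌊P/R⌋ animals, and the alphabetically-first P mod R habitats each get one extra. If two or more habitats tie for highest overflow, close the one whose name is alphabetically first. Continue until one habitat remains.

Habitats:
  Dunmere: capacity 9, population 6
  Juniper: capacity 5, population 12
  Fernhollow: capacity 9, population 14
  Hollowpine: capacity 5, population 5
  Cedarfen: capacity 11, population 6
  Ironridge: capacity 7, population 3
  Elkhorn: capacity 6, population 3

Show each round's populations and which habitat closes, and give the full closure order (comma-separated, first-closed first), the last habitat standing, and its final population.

Closure order: Juniper, Fernhollow, Hollowpine, Dunmere, Cedarfen, Elkhorn
Last habitat: Ironridge with 49 animals

Round 1: Cedarfen=6 Dunmere=6 Elkhorn=3 Fernhollow=14 Hollowpine=5 Ironridge=3 Juniper=12 → close Juniper (overflow 7)
  12÷6 = 2 each, +1 to first 0
Round 2: Cedarfen=8 Dunmere=8 Elkhorn=5 Fernhollow=16 Hollowpine=7 Ironridge=5 → close Fernhollow (overflow 7)
  16÷5 = 3 each, +1 to first 1
Round 3: Cedarfen=12 Dunmere=11 Elkhorn=8 Hollowpine=10 Ironridge=8 → close Hollowpine (overflow 5)
  10÷4 = 2 each, +1 to first 2
Round 4: Cedarfen=15 Dunmere=14 Elkhorn=10 Ironridge=10 → close Dunmere (overflow 5)
  14÷3 = 4 each, +1 to first 2
Round 5: Cedarfen=20 Elkhorn=15 Ironridge=14 → close Cedarfen (overflow 9)
  20÷2 = 10 each, +1 to first 0
Round 6: Elkhorn=25 Ironridge=24 → close Elkhorn (overflow 19)
  25÷1 = 25 each, +1 to first 0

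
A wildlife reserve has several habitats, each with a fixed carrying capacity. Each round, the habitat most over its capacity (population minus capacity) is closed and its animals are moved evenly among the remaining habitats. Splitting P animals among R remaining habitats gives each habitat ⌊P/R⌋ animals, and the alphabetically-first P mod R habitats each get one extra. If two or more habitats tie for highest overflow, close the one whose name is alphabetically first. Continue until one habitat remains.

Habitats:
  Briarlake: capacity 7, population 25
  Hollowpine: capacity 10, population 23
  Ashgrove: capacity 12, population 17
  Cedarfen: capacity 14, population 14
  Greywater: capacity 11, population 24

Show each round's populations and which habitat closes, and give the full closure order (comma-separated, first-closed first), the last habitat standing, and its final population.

Closure order: Briarlake, Greywater, Hollowpine, Ashgrove
Last habitat: Cedarfen with 103 animals

Round 1: Ashgrove=17 Briarlake=25 Cedarfen=14 Greywater=24 Hollowpine=23 → close Briarlake (overflow 18)
  25÷4 = 6 each, +1 to first 1
Round 2: Ashgrove=24 Cedarfen=20 Greywater=30 Hollowpine=29 → close Greywater (overflow 19)
  30÷3 = 10 each, +1 to first 0
Round 3: Ashgrove=34 Cedarfen=30 Hollowpine=39 → close Hollowpine (overflow 29)
  39÷2 = 19 each, +1 to first 1
Round 4: Ashgrove=54 Cedarfen=49 → close Ashgrove (overflow 42)
  54÷1 = 54 each, +1 to first 0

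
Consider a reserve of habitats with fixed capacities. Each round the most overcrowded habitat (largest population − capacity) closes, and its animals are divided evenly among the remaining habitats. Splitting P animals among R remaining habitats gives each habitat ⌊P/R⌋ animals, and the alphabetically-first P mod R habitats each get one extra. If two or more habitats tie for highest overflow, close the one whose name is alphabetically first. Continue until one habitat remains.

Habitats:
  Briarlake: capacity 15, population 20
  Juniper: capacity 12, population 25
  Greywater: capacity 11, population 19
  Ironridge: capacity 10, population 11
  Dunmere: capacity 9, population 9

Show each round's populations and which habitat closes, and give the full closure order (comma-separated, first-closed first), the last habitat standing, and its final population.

Closure order: Juniper, Greywater, Briarlake, Ironridge
Last habitat: Dunmere with 84 animals

Round 1: Briarlake=20 Dunmere=9 Greywater=19 Ironridge=11 Juniper=25 → close Juniper (overflow 13)
  25÷4 = 6 each, +1 to first 1
Round 2: Briarlake=27 Dunmere=15 Greywater=25 Ironridge=17 → close Greywater (overflow 14)
  25÷3 = 8 each, +1 to first 1
Round 3: Briarlake=36 Dunmere=23 Ironridge=25 → close Briarlake (overflow 21)
  36÷2 = 18 each, +1 to first 0
Round 4: Dunmere=41 Ironridge=43 → close Ironridge (overflow 33)
  43÷1 = 43 each, +1 to first 0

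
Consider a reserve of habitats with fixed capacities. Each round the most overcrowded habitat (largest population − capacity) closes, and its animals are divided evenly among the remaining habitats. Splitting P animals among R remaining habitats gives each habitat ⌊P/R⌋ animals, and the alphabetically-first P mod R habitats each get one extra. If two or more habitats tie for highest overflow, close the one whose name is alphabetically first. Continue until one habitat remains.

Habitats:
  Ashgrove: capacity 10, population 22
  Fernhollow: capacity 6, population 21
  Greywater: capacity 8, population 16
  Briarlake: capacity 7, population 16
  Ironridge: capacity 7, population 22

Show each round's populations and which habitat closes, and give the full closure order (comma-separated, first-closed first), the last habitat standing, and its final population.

Round 1: Ashgrove=22 Briarlake=16 Fernhollow=21 Greywater=16 Ironridge=22 → close Fernhollow (overflow 15)
  21÷4 = 5 each, +1 to first 1
Round 2: Ashgrove=28 Briarlake=21 Greywater=21 Ironridge=27 → close Ironridge (overflow 20)
  27÷3 = 9 each, +1 to first 0
Round 3: Ashgrove=37 Briarlake=30 Greywater=30 → close Ashgrove (overflow 27)
  37÷2 = 18 each, +1 to first 1
Round 4: Briarlake=49 Greywater=48 → close Briarlake (overflow 42)
  49÷1 = 49 each, +1 to first 0

Closure order: Fernhollow, Ironridge, Ashgrove, Briarlake
Last habitat: Greywater with 97 animals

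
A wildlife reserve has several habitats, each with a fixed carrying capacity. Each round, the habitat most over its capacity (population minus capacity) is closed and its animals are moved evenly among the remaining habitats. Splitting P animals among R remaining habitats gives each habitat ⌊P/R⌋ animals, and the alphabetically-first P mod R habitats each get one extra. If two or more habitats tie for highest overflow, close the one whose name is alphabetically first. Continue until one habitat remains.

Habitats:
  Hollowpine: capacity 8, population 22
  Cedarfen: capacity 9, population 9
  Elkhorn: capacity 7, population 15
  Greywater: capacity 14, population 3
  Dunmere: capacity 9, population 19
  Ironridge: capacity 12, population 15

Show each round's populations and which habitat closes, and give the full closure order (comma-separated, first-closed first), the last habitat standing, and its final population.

Round 1: Cedarfen=9 Dunmere=19 Elkhorn=15 Greywater=3 Hollowpine=22 Ironridge=15 → close Hollowpine (overflow 14)
  22÷5 = 4 each, +1 to first 2
Round 2: Cedarfen=14 Dunmere=24 Elkhorn=19 Greywater=7 Ironridge=19 → close Dunmere (overflow 15)
  24÷4 = 6 each, +1 to first 0
Round 3: Cedarfen=20 Elkhorn=25 Greywater=13 Ironridge=25 → close Elkhorn (overflow 18)
  25÷3 = 8 each, +1 to first 1
Round 4: Cedarfen=29 Greywater=21 Ironridge=33 → close Ironridge (overflow 21)
  33÷2 = 16 each, +1 to first 1
Round 5: Cedarfen=46 Greywater=37 → close Cedarfen (overflow 37)
  46÷1 = 46 each, +1 to first 0

Closure order: Hollowpine, Dunmere, Elkhorn, Ironridge, Cedarfen
Last habitat: Greywater with 83 animals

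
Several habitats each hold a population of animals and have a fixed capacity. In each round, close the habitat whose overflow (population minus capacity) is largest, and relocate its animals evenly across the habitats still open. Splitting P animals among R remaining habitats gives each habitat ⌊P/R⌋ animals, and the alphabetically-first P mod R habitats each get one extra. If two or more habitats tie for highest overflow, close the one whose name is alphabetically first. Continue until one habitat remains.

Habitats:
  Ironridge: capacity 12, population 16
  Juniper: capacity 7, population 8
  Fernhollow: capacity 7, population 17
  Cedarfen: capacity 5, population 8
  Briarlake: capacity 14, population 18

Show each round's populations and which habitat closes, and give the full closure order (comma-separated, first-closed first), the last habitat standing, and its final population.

Closure order: Fernhollow, Briarlake, Ironridge, Cedarfen
Last habitat: Juniper with 67 animals

Round 1: Briarlake=18 Cedarfen=8 Fernhollow=17 Ironridge=16 Juniper=8 → close Fernhollow (overflow 10)
  17÷4 = 4 each, +1 to first 1
Round 2: Briarlake=23 Cedarfen=12 Ironridge=20 Juniper=12 → close Briarlake (overflow 9)
  23÷3 = 7 each, +1 to first 2
Round 3: Cedarfen=20 Ironridge=28 Juniper=19 → close Ironridge (overflow 16)
  28÷2 = 14 each, +1 to first 0
Round 4: Cedarfen=34 Juniper=33 → close Cedarfen (overflow 29)
  34÷1 = 34 each, +1 to first 0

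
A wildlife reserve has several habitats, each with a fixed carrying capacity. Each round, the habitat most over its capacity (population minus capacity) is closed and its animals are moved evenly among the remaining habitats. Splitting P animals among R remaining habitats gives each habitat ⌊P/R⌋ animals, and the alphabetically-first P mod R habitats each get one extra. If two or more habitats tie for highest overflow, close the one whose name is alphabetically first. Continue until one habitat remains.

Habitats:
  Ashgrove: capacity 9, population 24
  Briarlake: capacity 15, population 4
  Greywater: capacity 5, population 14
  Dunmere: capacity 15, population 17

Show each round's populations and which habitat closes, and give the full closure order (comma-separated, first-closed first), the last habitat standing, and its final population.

Round 1: Ashgrove=24 Briarlake=4 Dunmere=17 Greywater=14 → close Ashgrove (overflow 15)
  24÷3 = 8 each, +1 to first 0
Round 2: Briarlake=12 Dunmere=25 Greywater=22 → close Greywater (overflow 17)
  22÷2 = 11 each, +1 to first 0
Round 3: Briarlake=23 Dunmere=36 → close Dunmere (overflow 21)
  36÷1 = 36 each, +1 to first 0

Closure order: Ashgrove, Greywater, Dunmere
Last habitat: Briarlake with 59 animals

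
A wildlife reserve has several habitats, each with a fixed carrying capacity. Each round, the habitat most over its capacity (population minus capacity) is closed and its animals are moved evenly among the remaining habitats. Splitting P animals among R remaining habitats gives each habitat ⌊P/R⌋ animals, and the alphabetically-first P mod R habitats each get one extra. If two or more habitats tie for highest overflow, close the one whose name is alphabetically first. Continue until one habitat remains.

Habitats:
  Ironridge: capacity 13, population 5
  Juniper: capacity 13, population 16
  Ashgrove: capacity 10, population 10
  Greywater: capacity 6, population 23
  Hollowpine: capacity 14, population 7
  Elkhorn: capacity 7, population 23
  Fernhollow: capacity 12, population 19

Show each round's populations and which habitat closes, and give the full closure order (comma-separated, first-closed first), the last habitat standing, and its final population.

Round 1: Ashgrove=10 Elkhorn=23 Fernhollow=19 Greywater=23 Hollowpine=7 Ironridge=5 Juniper=16 → close Greywater (overflow 17)
  23÷6 = 3 each, +1 to first 5
Round 2: Ashgrove=14 Elkhorn=27 Fernhollow=23 Hollowpine=11 Ironridge=9 Juniper=19 → close Elkhorn (overflow 20)
  27÷5 = 5 each, +1 to first 2
Round 3: Ashgrove=20 Fernhollow=29 Hollowpine=16 Ironridge=14 Juniper=24 → close Fernhollow (overflow 17)
  29÷4 = 7 each, +1 to first 1
Round 4: Ashgrove=28 Hollowpine=23 Ironridge=21 Juniper=31 → close Ashgrove (overflow 18)
  28÷3 = 9 each, +1 to first 1
Round 5: Hollowpine=33 Ironridge=30 Juniper=40 → close Juniper (overflow 27)
  40÷2 = 20 each, +1 to first 0
Round 6: Hollowpine=53 Ironridge=50 → close Hollowpine (overflow 39)
  53÷1 = 53 each, +1 to first 0

Closure order: Greywater, Elkhorn, Fernhollow, Ashgrove, Juniper, Hollowpine
Last habitat: Ironridge with 103 animals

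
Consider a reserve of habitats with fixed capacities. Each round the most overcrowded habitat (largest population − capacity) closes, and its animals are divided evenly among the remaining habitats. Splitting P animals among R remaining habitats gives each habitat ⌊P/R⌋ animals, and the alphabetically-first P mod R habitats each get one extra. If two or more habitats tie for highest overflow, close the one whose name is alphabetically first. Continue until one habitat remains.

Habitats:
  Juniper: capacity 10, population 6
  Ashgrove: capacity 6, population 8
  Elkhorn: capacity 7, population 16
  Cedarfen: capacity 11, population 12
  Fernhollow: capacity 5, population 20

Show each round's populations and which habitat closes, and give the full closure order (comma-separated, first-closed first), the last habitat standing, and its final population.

Closure order: Fernhollow, Elkhorn, Ashgrove, Cedarfen
Last habitat: Juniper with 62 animals

Round 1: Ashgrove=8 Cedarfen=12 Elkhorn=16 Fernhollow=20 Juniper=6 → close Fernhollow (overflow 15)
  20÷4 = 5 each, +1 to first 0
Round 2: Ashgrove=13 Cedarfen=17 Elkhorn=21 Juniper=11 → close Elkhorn (overflow 14)
  21÷3 = 7 each, +1 to first 0
Round 3: Ashgrove=20 Cedarfen=24 Juniper=18 → close Ashgrove (overflow 14)
  20÷2 = 10 each, +1 to first 0
Round 4: Cedarfen=34 Juniper=28 → close Cedarfen (overflow 23)
  34÷1 = 34 each, +1 to first 0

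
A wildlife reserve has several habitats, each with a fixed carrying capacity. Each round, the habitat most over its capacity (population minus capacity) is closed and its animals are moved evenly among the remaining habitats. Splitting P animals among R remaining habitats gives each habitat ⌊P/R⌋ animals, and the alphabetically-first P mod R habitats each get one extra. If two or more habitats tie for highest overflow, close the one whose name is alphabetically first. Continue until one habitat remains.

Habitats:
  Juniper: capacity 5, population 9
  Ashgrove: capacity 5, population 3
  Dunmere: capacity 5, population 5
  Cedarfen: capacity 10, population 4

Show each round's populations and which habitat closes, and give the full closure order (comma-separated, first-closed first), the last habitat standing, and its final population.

Closure order: Juniper, Dunmere, Ashgrove
Last habitat: Cedarfen with 21 animals

Round 1: Ashgrove=3 Cedarfen=4 Dunmere=5 Juniper=9 → close Juniper (overflow 4)
  9÷3 = 3 each, +1 to first 0
Round 2: Ashgrove=6 Cedarfen=7 Dunmere=8 → close Dunmere (overflow 3)
  8÷2 = 4 each, +1 to first 0
Round 3: Ashgrove=10 Cedarfen=11 → close Ashgrove (overflow 5)
  10÷1 = 10 each, +1 to first 0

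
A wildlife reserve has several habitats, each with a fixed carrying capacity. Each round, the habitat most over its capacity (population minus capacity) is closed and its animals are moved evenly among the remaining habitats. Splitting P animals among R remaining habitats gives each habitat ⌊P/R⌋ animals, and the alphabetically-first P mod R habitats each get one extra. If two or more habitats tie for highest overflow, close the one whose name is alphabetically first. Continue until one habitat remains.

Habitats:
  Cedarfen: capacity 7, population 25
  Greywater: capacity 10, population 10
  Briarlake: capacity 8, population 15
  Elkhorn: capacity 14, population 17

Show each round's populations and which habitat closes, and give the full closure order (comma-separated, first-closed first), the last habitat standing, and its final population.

Round 1: Briarlake=15 Cedarfen=25 Elkhorn=17 Greywater=10 → close Cedarfen (overflow 18)
  25÷3 = 8 each, +1 to first 1
Round 2: Briarlake=24 Elkhorn=25 Greywater=18 → close Briarlake (overflow 16)
  24÷2 = 12 each, +1 to first 0
Round 3: Elkhorn=37 Greywater=30 → close Elkhorn (overflow 23)
  37÷1 = 37 each, +1 to first 0

Closure order: Cedarfen, Briarlake, Elkhorn
Last habitat: Greywater with 67 animals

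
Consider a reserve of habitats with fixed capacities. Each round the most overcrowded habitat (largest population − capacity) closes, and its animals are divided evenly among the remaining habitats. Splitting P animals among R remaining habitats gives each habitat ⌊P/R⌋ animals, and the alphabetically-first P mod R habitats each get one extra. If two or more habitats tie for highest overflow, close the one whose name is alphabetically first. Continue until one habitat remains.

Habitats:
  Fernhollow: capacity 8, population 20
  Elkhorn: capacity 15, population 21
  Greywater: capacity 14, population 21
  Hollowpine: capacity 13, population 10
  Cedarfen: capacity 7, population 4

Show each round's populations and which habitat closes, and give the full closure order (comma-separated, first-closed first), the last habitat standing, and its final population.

Closure order: Fernhollow, Greywater, Elkhorn, Cedarfen
Last habitat: Hollowpine with 76 animals

Round 1: Cedarfen=4 Elkhorn=21 Fernhollow=20 Greywater=21 Hollowpine=10 → close Fernhollow (overflow 12)
  20÷4 = 5 each, +1 to first 0
Round 2: Cedarfen=9 Elkhorn=26 Greywater=26 Hollowpine=15 → close Greywater (overflow 12)
  26÷3 = 8 each, +1 to first 2
Round 3: Cedarfen=18 Elkhorn=35 Hollowpine=23 → close Elkhorn (overflow 20)
  35÷2 = 17 each, +1 to first 1
Round 4: Cedarfen=36 Hollowpine=40 → close Cedarfen (overflow 29)
  36÷1 = 36 each, +1 to first 0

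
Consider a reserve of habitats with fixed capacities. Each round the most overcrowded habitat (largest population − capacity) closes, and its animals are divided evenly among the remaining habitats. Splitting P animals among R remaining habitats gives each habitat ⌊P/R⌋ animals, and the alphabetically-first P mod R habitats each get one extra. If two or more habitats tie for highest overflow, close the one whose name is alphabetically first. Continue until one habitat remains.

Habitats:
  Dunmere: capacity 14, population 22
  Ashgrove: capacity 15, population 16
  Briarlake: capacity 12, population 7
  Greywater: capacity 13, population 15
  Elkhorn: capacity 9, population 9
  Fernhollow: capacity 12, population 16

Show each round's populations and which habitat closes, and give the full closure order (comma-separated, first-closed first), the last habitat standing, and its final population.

Closure order: Dunmere, Fernhollow, Ashgrove, Greywater, Elkhorn
Last habitat: Briarlake with 85 animals

Round 1: Ashgrove=16 Briarlake=7 Dunmere=22 Elkhorn=9 Fernhollow=16 Greywater=15 → close Dunmere (overflow 8)
  22÷5 = 4 each, +1 to first 2
Round 2: Ashgrove=21 Briarlake=12 Elkhorn=13 Fernhollow=20 Greywater=19 → close Fernhollow (overflow 8)
  20÷4 = 5 each, +1 to first 0
Round 3: Ashgrove=26 Briarlake=17 Elkhorn=18 Greywater=24 → close Ashgrove (overflow 11)
  26÷3 = 8 each, +1 to first 2
Round 4: Briarlake=26 Elkhorn=27 Greywater=32 → close Greywater (overflow 19)
  32÷2 = 16 each, +1 to first 0
Round 5: Briarlake=42 Elkhorn=43 → close Elkhorn (overflow 34)
  43÷1 = 43 each, +1 to first 0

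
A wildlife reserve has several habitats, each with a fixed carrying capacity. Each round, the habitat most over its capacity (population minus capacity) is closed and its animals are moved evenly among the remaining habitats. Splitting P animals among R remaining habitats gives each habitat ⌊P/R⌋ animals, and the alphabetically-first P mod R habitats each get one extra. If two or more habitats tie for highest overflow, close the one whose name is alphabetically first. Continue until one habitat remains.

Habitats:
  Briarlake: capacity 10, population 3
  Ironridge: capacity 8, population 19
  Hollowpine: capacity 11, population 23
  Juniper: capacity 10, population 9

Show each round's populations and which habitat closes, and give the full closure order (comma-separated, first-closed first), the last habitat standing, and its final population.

Round 1: Briarlake=3 Hollowpine=23 Ironridge=19 Juniper=9 → close Hollowpine (overflow 12)
  23÷3 = 7 each, +1 to first 2
Round 2: Briarlake=11 Ironridge=27 Juniper=16 → close Ironridge (overflow 19)
  27÷2 = 13 each, +1 to first 1
Round 3: Briarlake=25 Juniper=29 → close Juniper (overflow 19)
  29÷1 = 29 each, +1 to first 0

Closure order: Hollowpine, Ironridge, Juniper
Last habitat: Briarlake with 54 animals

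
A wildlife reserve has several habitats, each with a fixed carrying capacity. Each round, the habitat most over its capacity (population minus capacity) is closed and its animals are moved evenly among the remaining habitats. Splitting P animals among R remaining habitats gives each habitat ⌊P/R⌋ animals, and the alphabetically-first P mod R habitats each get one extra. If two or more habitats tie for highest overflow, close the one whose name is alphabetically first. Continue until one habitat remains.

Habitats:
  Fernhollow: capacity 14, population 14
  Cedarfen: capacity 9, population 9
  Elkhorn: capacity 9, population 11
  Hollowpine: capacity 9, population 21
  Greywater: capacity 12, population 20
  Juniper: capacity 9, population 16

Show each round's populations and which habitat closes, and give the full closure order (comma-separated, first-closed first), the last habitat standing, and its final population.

Round 1: Cedarfen=9 Elkhorn=11 Fernhollow=14 Greywater=20 Hollowpine=21 Juniper=16 → close Hollowpine (overflow 12)
  21÷5 = 4 each, +1 to first 1
Round 2: Cedarfen=14 Elkhorn=15 Fernhollow=18 Greywater=24 Juniper=20 → close Greywater (overflow 12)
  24÷4 = 6 each, +1 to first 0
Round 3: Cedarfen=20 Elkhorn=21 Fernhollow=24 Juniper=26 → close Juniper (overflow 17)
  26÷3 = 8 each, +1 to first 2
Round 4: Cedarfen=29 Elkhorn=30 Fernhollow=32 → close Elkhorn (overflow 21)
  30÷2 = 15 each, +1 to first 0
Round 5: Cedarfen=44 Fernhollow=47 → close Cedarfen (overflow 35)
  44÷1 = 44 each, +1 to first 0

Closure order: Hollowpine, Greywater, Juniper, Elkhorn, Cedarfen
Last habitat: Fernhollow with 91 animals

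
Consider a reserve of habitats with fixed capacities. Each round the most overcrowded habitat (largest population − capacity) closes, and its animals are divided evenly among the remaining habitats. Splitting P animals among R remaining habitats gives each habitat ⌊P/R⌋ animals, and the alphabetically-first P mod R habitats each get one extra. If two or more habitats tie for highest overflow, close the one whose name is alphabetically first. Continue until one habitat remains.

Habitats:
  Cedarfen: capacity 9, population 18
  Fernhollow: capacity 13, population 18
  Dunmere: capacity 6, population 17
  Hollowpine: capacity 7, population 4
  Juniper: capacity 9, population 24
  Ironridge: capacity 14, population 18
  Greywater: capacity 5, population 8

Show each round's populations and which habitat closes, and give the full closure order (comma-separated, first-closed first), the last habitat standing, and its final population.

Closure order: Juniper, Dunmere, Cedarfen, Fernhollow, Greywater, Ironridge
Last habitat: Hollowpine with 107 animals

Round 1: Cedarfen=18 Dunmere=17 Fernhollow=18 Greywater=8 Hollowpine=4 Ironridge=18 Juniper=24 → close Juniper (overflow 15)
  24÷6 = 4 each, +1 to first 0
Round 2: Cedarfen=22 Dunmere=21 Fernhollow=22 Greywater=12 Hollowpine=8 Ironridge=22 → close Dunmere (overflow 15)
  21÷5 = 4 each, +1 to first 1
Round 3: Cedarfen=27 Fernhollow=26 Greywater=16 Hollowpine=12 Ironridge=26 → close Cedarfen (overflow 18)
  27÷4 = 6 each, +1 to first 3
Round 4: Fernhollow=33 Greywater=23 Hollowpine=19 Ironridge=32 → close Fernhollow (overflow 20)
  33÷3 = 11 each, +1 to first 0
Round 5: Greywater=34 Hollowpine=30 Ironridge=43 → close Greywater (overflow 29)
  34÷2 = 17 each, +1 to first 0
Round 6: Hollowpine=47 Ironridge=60 → close Ironridge (overflow 46)
  60÷1 = 60 each, +1 to first 0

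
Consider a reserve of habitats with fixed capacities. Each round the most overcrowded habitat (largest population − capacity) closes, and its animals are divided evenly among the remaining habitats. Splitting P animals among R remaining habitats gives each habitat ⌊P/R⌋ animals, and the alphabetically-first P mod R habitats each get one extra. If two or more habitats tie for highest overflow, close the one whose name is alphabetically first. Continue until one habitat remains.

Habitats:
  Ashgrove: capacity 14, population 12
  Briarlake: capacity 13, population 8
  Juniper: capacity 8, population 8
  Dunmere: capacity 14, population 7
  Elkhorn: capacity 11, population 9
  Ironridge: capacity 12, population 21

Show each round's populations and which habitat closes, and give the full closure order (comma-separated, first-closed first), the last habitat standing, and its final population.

Round 1: Ashgrove=12 Briarlake=8 Dunmere=7 Elkhorn=9 Ironridge=21 Juniper=8 → close Ironridge (overflow 9)
  21÷5 = 4 each, +1 to first 1
Round 2: Ashgrove=17 Briarlake=12 Dunmere=11 Elkhorn=13 Juniper=12 → close Juniper (overflow 4)
  12÷4 = 3 each, +1 to first 0
Round 3: Ashgrove=20 Briarlake=15 Dunmere=14 Elkhorn=16 → close Ashgrove (overflow 6)
  20÷3 = 6 each, +1 to first 2
Round 4: Briarlake=22 Dunmere=21 Elkhorn=22 → close Elkhorn (overflow 11)
  22÷2 = 11 each, +1 to first 0
Round 5: Briarlake=33 Dunmere=32 → close Briarlake (overflow 20)
  33÷1 = 33 each, +1 to first 0

Closure order: Ironridge, Juniper, Ashgrove, Elkhorn, Briarlake
Last habitat: Dunmere with 65 animals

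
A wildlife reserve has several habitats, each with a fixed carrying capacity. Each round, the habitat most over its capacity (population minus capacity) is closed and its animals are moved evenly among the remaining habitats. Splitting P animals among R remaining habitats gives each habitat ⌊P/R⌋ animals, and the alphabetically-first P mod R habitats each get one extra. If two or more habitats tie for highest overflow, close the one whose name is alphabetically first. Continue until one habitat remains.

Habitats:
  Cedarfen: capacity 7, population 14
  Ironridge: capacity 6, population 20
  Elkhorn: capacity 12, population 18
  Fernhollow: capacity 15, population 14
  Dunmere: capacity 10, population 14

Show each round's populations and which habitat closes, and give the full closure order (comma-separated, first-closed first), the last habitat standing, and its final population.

Round 1: Cedarfen=14 Dunmere=14 Elkhorn=18 Fernhollow=14 Ironridge=20 → close Ironridge (overflow 14)
  20÷4 = 5 each, +1 to first 0
Round 2: Cedarfen=19 Dunmere=19 Elkhorn=23 Fernhollow=19 → close Cedarfen (overflow 12)
  19÷3 = 6 each, +1 to first 1
Round 3: Dunmere=26 Elkhorn=29 Fernhollow=25 → close Elkhorn (overflow 17)
  29÷2 = 14 each, +1 to first 1
Round 4: Dunmere=41 Fernhollow=39 → close Dunmere (overflow 31)
  41÷1 = 41 each, +1 to first 0

Closure order: Ironridge, Cedarfen, Elkhorn, Dunmere
Last habitat: Fernhollow with 80 animals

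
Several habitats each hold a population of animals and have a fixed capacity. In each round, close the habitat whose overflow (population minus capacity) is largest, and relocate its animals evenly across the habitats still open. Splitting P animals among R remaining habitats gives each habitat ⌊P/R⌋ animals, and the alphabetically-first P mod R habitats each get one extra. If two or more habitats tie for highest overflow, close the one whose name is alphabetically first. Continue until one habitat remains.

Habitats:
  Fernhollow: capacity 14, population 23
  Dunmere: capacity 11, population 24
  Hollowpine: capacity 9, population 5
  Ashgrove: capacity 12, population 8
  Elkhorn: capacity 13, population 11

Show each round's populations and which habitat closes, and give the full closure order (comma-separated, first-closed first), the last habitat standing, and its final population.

Round 1: Ashgrove=8 Dunmere=24 Elkhorn=11 Fernhollow=23 Hollowpine=5 → close Dunmere (overflow 13)
  24÷4 = 6 each, +1 to first 0
Round 2: Ashgrove=14 Elkhorn=17 Fernhollow=29 Hollowpine=11 → close Fernhollow (overflow 15)
  29÷3 = 9 each, +1 to first 2
Round 3: Ashgrove=24 Elkhorn=27 Hollowpine=20 → close Elkhorn (overflow 14)
  27÷2 = 13 each, +1 to first 1
Round 4: Ashgrove=38 Hollowpine=33 → close Ashgrove (overflow 26)
  38÷1 = 38 each, +1 to first 0

Closure order: Dunmere, Fernhollow, Elkhorn, Ashgrove
Last habitat: Hollowpine with 71 animals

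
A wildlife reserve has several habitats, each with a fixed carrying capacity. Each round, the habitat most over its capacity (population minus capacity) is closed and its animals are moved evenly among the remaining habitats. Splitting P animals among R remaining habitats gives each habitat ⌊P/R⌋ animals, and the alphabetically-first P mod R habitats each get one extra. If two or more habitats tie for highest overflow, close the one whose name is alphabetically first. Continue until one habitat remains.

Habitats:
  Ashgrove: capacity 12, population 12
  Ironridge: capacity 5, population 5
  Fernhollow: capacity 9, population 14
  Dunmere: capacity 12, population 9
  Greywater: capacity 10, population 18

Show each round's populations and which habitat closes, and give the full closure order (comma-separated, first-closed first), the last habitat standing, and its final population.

Closure order: Greywater, Fernhollow, Ashgrove, Ironridge
Last habitat: Dunmere with 58 animals

Round 1: Ashgrove=12 Dunmere=9 Fernhollow=14 Greywater=18 Ironridge=5 → close Greywater (overflow 8)
  18÷4 = 4 each, +1 to first 2
Round 2: Ashgrove=17 Dunmere=14 Fernhollow=18 Ironridge=9 → close Fernhollow (overflow 9)
  18÷3 = 6 each, +1 to first 0
Round 3: Ashgrove=23 Dunmere=20 Ironridge=15 → close Ashgrove (overflow 11)
  23÷2 = 11 each, +1 to first 1
Round 4: Dunmere=32 Ironridge=26 → close Ironridge (overflow 21)
  26÷1 = 26 each, +1 to first 0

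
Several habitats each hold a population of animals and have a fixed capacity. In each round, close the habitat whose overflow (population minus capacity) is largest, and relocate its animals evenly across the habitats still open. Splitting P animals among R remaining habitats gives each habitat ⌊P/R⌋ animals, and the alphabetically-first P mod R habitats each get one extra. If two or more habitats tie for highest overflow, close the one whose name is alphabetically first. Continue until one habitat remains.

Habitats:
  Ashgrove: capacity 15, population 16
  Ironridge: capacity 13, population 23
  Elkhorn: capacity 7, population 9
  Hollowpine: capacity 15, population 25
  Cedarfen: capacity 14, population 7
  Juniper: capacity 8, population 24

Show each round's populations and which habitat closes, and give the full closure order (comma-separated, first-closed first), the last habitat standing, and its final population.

Round 1: Ashgrove=16 Cedarfen=7 Elkhorn=9 Hollowpine=25 Ironridge=23 Juniper=24 → close Juniper (overflow 16)
  24÷5 = 4 each, +1 to first 4
Round 2: Ashgrove=21 Cedarfen=12 Elkhorn=14 Hollowpine=30 Ironridge=27 → close Hollowpine (overflow 15)
  30÷4 = 7 each, +1 to first 2
Round 3: Ashgrove=29 Cedarfen=20 Elkhorn=21 Ironridge=34 → close Ironridge (overflow 21)
  34÷3 = 11 each, +1 to first 1
Round 4: Ashgrove=41 Cedarfen=31 Elkhorn=32 → close Ashgrove (overflow 26)
  41÷2 = 20 each, +1 to first 1
Round 5: Cedarfen=52 Elkhorn=52 → close Elkhorn (overflow 45)
  52÷1 = 52 each, +1 to first 0

Closure order: Juniper, Hollowpine, Ironridge, Ashgrove, Elkhorn
Last habitat: Cedarfen with 104 animals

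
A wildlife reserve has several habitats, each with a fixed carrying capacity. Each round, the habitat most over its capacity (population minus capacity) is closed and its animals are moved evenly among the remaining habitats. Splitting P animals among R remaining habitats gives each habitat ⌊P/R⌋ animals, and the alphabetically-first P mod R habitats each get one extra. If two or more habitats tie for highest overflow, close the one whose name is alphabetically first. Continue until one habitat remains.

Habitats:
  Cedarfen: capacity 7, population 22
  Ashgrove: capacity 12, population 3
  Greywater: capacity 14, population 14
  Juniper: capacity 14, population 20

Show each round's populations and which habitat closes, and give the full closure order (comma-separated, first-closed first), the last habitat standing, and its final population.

Round 1: Ashgrove=3 Cedarfen=22 Greywater=14 Juniper=20 → close Cedarfen (overflow 15)
  22÷3 = 7 each, +1 to first 1
Round 2: Ashgrove=11 Greywater=21 Juniper=27 → close Juniper (overflow 13)
  27÷2 = 13 each, +1 to first 1
Round 3: Ashgrove=25 Greywater=34 → close Greywater (overflow 20)
  34÷1 = 34 each, +1 to first 0

Closure order: Cedarfen, Juniper, Greywater
Last habitat: Ashgrove with 59 animals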